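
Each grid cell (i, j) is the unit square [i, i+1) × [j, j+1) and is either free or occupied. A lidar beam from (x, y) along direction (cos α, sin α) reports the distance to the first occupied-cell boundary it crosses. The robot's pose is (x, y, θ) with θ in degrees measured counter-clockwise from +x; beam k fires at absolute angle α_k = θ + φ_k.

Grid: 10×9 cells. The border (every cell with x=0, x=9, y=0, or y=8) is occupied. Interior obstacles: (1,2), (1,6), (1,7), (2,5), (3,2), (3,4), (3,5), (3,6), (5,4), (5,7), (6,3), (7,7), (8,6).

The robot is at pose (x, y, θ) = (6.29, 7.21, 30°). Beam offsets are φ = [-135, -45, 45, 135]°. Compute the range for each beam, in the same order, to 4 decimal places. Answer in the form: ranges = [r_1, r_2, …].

beam 1: φ=-135°, α=255°
  cosα=-0.2588 sinα=-0.9659 | (6,7) | tMaxX 1.1205 tMaxY 0.2174 | tΔX 3.8637 tΔY 1.0353
    t=0.2174 [y] (6,6)
    t=1.1205 [x] (5,6)
    t=1.2527 [y] (5,5)
    t=2.2880 [y] (5,4) — stop
  → r_1 = 2.2880
beam 2: φ=-45°, α=345°
  cosα=0.9659 sinα=-0.2588 | (6,7) | tMaxX 0.7350 tMaxY 0.8114 | tΔX 1.0353 tΔY 3.8637
    t=0.7350 [x] (7,7) — stop
  → r_2 = 0.7350
beam 3: φ=45°, α=75°
  cosα=0.2588 sinα=0.9659 | (6,7) | tMaxX 2.7432 tMaxY 0.8179 | tΔX 3.8637 tΔY 1.0353
    t=0.8179 [y] (6,8) — stop
  → r_3 = 0.8179
beam 4: φ=135°, α=165°
  cosα=-0.9659 sinα=0.2588 | (6,7) | tMaxX 0.3002 tMaxY 3.0523 | tΔX 1.0353 tΔY 3.8637
    t=0.3002 [x] (5,7) — stop
  → r_4 = 0.3002

ranges = [2.2880, 0.7350, 0.8179, 0.3002]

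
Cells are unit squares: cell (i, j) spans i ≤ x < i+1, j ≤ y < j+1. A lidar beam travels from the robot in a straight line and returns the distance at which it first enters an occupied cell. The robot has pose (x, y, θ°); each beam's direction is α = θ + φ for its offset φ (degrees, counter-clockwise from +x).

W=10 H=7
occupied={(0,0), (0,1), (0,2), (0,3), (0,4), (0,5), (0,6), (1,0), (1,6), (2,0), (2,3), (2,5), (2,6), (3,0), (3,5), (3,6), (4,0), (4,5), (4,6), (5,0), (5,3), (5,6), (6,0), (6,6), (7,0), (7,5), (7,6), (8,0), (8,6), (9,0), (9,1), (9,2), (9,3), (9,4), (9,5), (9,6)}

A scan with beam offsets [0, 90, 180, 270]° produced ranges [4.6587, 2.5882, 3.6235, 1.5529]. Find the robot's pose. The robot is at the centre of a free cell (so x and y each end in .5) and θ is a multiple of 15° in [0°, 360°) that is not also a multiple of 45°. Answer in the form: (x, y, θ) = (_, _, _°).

The pose lattice has 34·16 = 544 candidates. Test each by forward raycasting.
  (6.5, 2.5, 330°): beam 1 = 2.8868 ≠ 4.6587 ✗
  (1.5, 3.5, 105°): beam 1 = 1.9319 ≠ 4.6587 ✗
  (7.5, 3.5, 240°): beam 1 = 2.8868 ≠ 4.6587 ✗
  …
  (4.5, 2.5, 15°): r_1=4.6587, r_2=2.5882, r_3=3.6235, r_4=1.5529 — all match ✓
Unique over the lattice → pose = (4.5, 2.5, 15°).

(x, y, θ) = (4.5, 2.5, 15°)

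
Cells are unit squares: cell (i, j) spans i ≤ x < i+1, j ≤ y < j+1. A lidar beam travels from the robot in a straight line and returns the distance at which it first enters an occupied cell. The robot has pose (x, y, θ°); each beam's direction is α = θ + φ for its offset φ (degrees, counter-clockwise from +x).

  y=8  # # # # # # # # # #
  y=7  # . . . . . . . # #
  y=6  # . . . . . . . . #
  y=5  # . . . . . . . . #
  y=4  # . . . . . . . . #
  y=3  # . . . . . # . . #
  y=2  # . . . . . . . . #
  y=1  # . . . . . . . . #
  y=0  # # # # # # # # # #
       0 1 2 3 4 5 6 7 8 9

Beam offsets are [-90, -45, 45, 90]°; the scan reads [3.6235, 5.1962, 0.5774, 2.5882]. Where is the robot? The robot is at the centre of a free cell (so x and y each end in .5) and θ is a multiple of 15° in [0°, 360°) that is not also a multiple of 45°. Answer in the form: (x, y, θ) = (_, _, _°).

Enumerate (i+0.5, j+0.5, θ) over the 54 free cells and 16 admissible headings. For each, cast all 4 beams and compare to the given ranges.
  (5.5, 6.5, 195°): beam 1 = 1.5529 ≠ 3.6235 ✗
  (3.5, 3.5, 300°): beam 1 = 2.8868 ≠ 3.6235 ✗
  (5.5, 3.5, 120°): beam 1 = 0.5774 ≠ 3.6235 ✗
  (4.5, 3.5, 165°): beam 1 = 4.6587 ≠ 3.6235 ✗
  …
  (7.5, 3.5, 165°): r_1=3.6235, r_2=5.1962, r_3=0.5774, r_4=2.5882 — all match ✓
Unique over the lattice → pose = (7.5, 3.5, 165°).

(x, y, θ) = (7.5, 3.5, 165°)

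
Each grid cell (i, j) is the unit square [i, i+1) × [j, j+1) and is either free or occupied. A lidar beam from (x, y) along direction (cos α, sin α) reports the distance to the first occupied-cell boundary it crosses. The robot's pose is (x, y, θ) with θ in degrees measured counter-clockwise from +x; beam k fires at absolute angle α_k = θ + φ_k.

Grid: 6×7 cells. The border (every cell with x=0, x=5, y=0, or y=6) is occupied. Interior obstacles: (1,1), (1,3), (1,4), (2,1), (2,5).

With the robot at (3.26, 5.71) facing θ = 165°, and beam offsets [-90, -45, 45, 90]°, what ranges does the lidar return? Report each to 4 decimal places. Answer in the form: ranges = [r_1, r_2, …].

ranges = [0.3002, 0.3349, 0.3002, 3.8409]

beam 1: φ=-90°, α=75°
  dir = (cos 75°, sin 75°) = (0.2588, 0.9659); from cell (3,5)
  next x-line at t=2.8591, next y-line at t=0.3002; Δt_x=3.8637, Δt_y=1.0353
    y: enter (3,6) at t=0.3002 ← occupied
  → r_1 = 0.3002
beam 2: φ=-45°, α=120°
  dir = (cos 120°, sin 120°) = (-0.5000, 0.8660); from cell (3,5)
  next x-line at t=0.5200, next y-line at t=0.3349; Δt_x=2.0000, Δt_y=1.1547
    y: enter (3,6) at t=0.3349 ← occupied
  → r_2 = 0.3349
beam 3: φ=45°, α=210°
  dir = (cos 210°, sin 210°) = (-0.8660, -0.5000); from cell (3,5)
  next x-line at t=0.3002, next y-line at t=1.4200; Δt_x=1.1547, Δt_y=2.0000
    x: enter (2,5) at t=0.3002 ← occupied
  → r_3 = 0.3002
beam 4: φ=90°, α=255°
  dir = (cos 255°, sin 255°) = (-0.2588, -0.9659); from cell (3,5)
  next x-line at t=1.0046, next y-line at t=0.7350; Δt_x=3.8637, Δt_y=1.0353
    y: enter (3,4) at t=0.7350
    x: enter (2,4) at t=1.0046
    y: enter (2,3) at t=1.7703
    y: enter (2,2) at t=2.8056
    y: enter (2,1) at t=3.8409 ← occupied
  → r_4 = 3.8409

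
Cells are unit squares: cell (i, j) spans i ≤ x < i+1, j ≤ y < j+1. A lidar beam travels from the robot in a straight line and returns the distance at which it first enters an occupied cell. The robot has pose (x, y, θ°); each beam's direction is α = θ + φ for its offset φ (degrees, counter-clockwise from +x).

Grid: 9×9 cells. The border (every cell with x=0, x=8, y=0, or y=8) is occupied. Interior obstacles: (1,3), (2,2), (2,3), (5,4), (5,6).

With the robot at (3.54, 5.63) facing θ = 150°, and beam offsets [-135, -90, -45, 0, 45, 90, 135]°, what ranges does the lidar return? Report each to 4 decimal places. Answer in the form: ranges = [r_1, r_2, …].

beam 1: φ=-135°, α=15°
  direction (0.9659, 0.2588); cell (3,5); t to first gridline: x 0.4762, y 1.4296 (then +1.0353 / +3.8637)
    (4,5) via x @ 0.4762
    (4,6) via y @ 1.4296
    (5,6) via x @ 1.5115  # hit
  → r_1 = 1.5115
beam 2: φ=-90°, α=60°
  direction (0.5000, 0.8660); cell (3,5); t to first gridline: x 0.9200, y 0.4272 (then +2.0000 / +1.1547)
    (3,6) via y @ 0.4272
    (4,6) via x @ 0.9200
    (4,7) via y @ 1.5819
    (4,8) via y @ 2.7366  # hit
  → r_2 = 2.7366
beam 3: φ=-45°, α=105°
  direction (-0.2588, 0.9659); cell (3,5); t to first gridline: x 2.0864, y 0.3831 (then +3.8637 / +1.0353)
    (3,6) via y @ 0.3831
    (3,7) via y @ 1.4183
    (2,7) via x @ 2.0864
    (2,8) via y @ 2.4536  # hit
  → r_3 = 2.4536
beam 4: φ=0°, α=150°
  direction (-0.8660, 0.5000); cell (3,5); t to first gridline: x 0.6235, y 0.7400 (then +1.1547 / +2.0000)
    (2,5) via x @ 0.6235
    (2,6) via y @ 0.7400
    (1,6) via x @ 1.7782
    (1,7) via y @ 2.7400
    (0,7) via x @ 2.9329  # hit
  → r_4 = 2.9329
beam 5: φ=45°, α=195°
  direction (-0.9659, -0.2588); cell (3,5); t to first gridline: x 0.5590, y 2.4341 (then +1.0353 / +3.8637)
    (2,5) via x @ 0.5590
    (1,5) via x @ 1.5943
    (1,4) via y @ 2.4341
    (0,4) via x @ 2.6296  # hit
  → r_5 = 2.6296
beam 6: φ=90°, α=240°
  direction (-0.5000, -0.8660); cell (3,5); t to first gridline: x 1.0800, y 0.7275 (then +2.0000 / +1.1547)
    (3,4) via y @ 0.7275
    (2,4) via x @ 1.0800
    (2,3) via y @ 1.8822  # hit
  → r_6 = 1.8822
beam 7: φ=135°, α=285°
  direction (0.2588, -0.9659); cell (3,5); t to first gridline: x 1.7773, y 0.6522 (then +3.8637 / +1.0353)
    (3,4) via y @ 0.6522
    (3,3) via y @ 1.6875
    (4,3) via x @ 1.7773
    (4,2) via y @ 2.7228
    (4,1) via y @ 3.7581
    (4,0) via y @ 4.7933  # hit
  → r_7 = 4.7933

ranges = [1.5115, 2.7366, 2.4536, 2.9329, 2.6296, 1.8822, 4.7933]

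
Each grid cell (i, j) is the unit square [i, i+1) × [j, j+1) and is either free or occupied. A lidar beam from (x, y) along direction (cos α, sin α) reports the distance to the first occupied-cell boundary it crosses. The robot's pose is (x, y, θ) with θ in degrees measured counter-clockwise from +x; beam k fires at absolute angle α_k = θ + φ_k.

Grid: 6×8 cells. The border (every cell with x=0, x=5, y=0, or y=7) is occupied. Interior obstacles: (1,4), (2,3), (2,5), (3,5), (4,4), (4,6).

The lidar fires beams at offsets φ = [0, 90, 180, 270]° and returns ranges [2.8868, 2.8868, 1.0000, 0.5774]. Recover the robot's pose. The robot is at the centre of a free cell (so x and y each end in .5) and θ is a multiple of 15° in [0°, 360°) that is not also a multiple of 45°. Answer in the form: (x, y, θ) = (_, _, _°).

(x, y, θ) = (2.5, 1.5, 30°)

The pose lattice has 18·16 = 288 candidates. Test each by forward raycasting.
  (1.5, 1.5, 300°): beam 1 = 0.5774 ≠ 2.8868 ✗
  (1.5, 6.5, 300°): beam 1 = 1.0000 ≠ 2.8868 ✗
  (2.5, 1.5, 285°): beam 1 = 0.5176 ≠ 2.8868 ✗
  (2.5, 1.5, 300°): beam 1 = 0.5774 ≠ 2.8868 ✗
  …
  (2.5, 1.5, 30°): r_1=2.8868, r_2=2.8868, r_3=1.0000, r_4=0.5774 — all match ✓
No second candidate reproduces the full scan.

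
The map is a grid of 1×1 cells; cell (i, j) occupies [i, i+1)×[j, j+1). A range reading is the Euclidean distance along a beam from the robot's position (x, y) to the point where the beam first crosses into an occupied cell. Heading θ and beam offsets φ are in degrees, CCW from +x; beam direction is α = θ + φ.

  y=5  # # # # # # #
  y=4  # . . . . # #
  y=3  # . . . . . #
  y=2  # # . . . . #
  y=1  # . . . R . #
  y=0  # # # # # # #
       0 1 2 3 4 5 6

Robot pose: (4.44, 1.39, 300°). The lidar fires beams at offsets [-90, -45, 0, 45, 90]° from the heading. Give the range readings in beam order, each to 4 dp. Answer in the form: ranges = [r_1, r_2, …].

ranges = [0.7800, 0.4038, 0.4503, 1.5068, 1.8013]

beam 1: φ=-90°, α=210°
  cosα=-0.8660 sinα=-0.5000 | (4,1) | tMaxX 0.5081 tMaxY 0.7800 | tΔX 1.1547 tΔY 2.0000
    t=0.5081 [x] (3,1)
    t=0.7800 [y] (3,0) — stop
  → r_1 = 0.7800
beam 2: φ=-45°, α=255°
  cosα=-0.2588 sinα=-0.9659 | (4,1) | tMaxX 1.7000 tMaxY 0.4038 | tΔX 3.8637 tΔY 1.0353
    t=0.4038 [y] (4,0) — stop
  → r_2 = 0.4038
beam 3: φ=0°, α=300°
  cosα=0.5000 sinα=-0.8660 | (4,1) | tMaxX 1.1200 tMaxY 0.4503 | tΔX 2.0000 tΔY 1.1547
    t=0.4503 [y] (4,0) — stop
  → r_3 = 0.4503
beam 4: φ=45°, α=345°
  cosα=0.9659 sinα=-0.2588 | (4,1) | tMaxX 0.5798 tMaxY 1.5068 | tΔX 1.0353 tΔY 3.8637
    t=0.5798 [x] (5,1)
    t=1.5068 [y] (5,0) — stop
  → r_4 = 1.5068
beam 5: φ=90°, α=30°
  cosα=0.8660 sinα=0.5000 | (4,1) | tMaxX 0.6466 tMaxY 1.2200 | tΔX 1.1547 tΔY 2.0000
    t=0.6466 [x] (5,1)
    t=1.2200 [y] (5,2)
    t=1.8013 [x] (6,2) — stop
  → r_5 = 1.8013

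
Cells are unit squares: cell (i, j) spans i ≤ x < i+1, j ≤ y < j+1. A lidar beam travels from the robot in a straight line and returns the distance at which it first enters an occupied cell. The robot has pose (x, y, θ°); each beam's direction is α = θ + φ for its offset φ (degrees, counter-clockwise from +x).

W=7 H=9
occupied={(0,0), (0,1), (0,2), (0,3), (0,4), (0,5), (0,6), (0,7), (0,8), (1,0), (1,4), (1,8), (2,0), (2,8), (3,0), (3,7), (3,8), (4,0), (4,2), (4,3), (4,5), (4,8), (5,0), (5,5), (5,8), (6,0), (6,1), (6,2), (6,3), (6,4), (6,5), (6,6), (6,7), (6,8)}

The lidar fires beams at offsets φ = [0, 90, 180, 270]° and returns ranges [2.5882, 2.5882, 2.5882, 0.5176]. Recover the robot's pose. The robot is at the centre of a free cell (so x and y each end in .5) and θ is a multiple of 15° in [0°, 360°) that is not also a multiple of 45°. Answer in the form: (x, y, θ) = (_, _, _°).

Candidates: 29 free-cell centres × 16 headings = 464 poses. Raycast each; keep the one whose scan matches to 4 dp.
  (1.5, 7.5, 165°): beam 1 = 0.5176 ≠ 2.5882 ✗
  (4.5, 6.5, 255°): beam 1 = 0.5176 ≠ 2.5882 ✗
  (1.5, 7.5, 345°): beam 1 = 1.5529 ≠ 2.5882 ✗
  (4.5, 4.5, 210°): beam 1 = 4.0415 ≠ 2.5882 ✗
  …
  (3.5, 6.5, 195°): r_1=2.5882, r_2=2.5882, r_3=2.5882, r_4=0.5176 — all match ✓
Unique over the lattice → pose = (3.5, 6.5, 195°).

(x, y, θ) = (3.5, 6.5, 195°)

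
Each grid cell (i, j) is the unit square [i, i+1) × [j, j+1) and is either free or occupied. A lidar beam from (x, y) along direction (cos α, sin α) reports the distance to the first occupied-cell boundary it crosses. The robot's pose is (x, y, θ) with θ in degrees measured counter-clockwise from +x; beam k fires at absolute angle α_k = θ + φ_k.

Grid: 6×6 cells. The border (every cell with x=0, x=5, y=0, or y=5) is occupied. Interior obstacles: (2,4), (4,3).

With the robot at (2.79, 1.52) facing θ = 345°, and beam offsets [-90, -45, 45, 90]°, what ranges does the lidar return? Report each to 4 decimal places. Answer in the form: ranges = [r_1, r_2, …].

beam 1: φ=-90°, α=255°
  direction (-0.2588, -0.9659); cell (2,1); t to first gridline: x 3.0523, y 0.5383 (then +3.8637 / +1.0353)
    (2,0) via y @ 0.5383  # hit
  → r_1 = 0.5383
beam 2: φ=-45°, α=300°
  direction (0.5000, -0.8660); cell (2,1); t to first gridline: x 0.4200, y 0.6004 (then +2.0000 / +1.1547)
    (3,1) via x @ 0.4200
    (3,0) via y @ 0.6004  # hit
  → r_2 = 0.6004
beam 3: φ=45°, α=30°
  direction (0.8660, 0.5000); cell (2,1); t to first gridline: x 0.2425, y 0.9600 (then +1.1547 / +2.0000)
    (3,1) via x @ 0.2425
    (3,2) via y @ 0.9600
    (4,2) via x @ 1.3972
    (5,2) via x @ 2.5519  # hit
  → r_3 = 2.5519
beam 4: φ=90°, α=75°
  direction (0.2588, 0.9659); cell (2,1); t to first gridline: x 0.8114, y 0.4969 (then +3.8637 / +1.0353)
    (2,2) via y @ 0.4969
    (3,2) via x @ 0.8114
    (3,3) via y @ 1.5322
    (3,4) via y @ 2.5675
    (3,5) via y @ 3.6028  # hit
  → r_4 = 3.6028

ranges = [0.5383, 0.6004, 2.5519, 3.6028]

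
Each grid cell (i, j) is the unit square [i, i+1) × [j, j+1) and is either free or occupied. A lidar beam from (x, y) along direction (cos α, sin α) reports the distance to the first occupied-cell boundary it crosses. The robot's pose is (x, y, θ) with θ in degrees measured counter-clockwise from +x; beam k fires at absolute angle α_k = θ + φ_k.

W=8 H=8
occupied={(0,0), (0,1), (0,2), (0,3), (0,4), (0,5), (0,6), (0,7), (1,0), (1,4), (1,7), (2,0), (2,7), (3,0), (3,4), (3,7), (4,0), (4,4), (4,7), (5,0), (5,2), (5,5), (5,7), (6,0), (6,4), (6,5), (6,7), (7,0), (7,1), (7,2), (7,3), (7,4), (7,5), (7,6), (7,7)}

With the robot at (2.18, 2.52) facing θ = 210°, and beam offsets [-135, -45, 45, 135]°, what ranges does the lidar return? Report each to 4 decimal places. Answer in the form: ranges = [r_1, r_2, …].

ranges = [4.6380, 1.2216, 1.5736, 4.9900]

beam 1: φ=-135°, α=75°
  dir = (cos 75°, sin 75°) = (0.2588, 0.9659); from cell (2,2)
  next x-line at t=3.1682, next y-line at t=0.4969; Δt_x=3.8637, Δt_y=1.0353
    y: enter (2,3) at t=0.4969
    y: enter (2,4) at t=1.5322
    y: enter (2,5) at t=2.5675
    x: enter (3,5) at t=3.1682
    y: enter (3,6) at t=3.6028
    y: enter (3,7) at t=4.6380 ← occupied
  → r_1 = 4.6380
beam 2: φ=-45°, α=165°
  dir = (cos 165°, sin 165°) = (-0.9659, 0.2588); from cell (2,2)
  next x-line at t=0.1863, next y-line at t=1.8546; Δt_x=1.0353, Δt_y=3.8637
    x: enter (1,2) at t=0.1863
    x: enter (0,2) at t=1.2216 ← occupied
  → r_2 = 1.2216
beam 3: φ=45°, α=255°
  dir = (cos 255°, sin 255°) = (-0.2588, -0.9659); from cell (2,2)
  next x-line at t=0.6955, next y-line at t=0.5383; Δt_x=3.8637, Δt_y=1.0353
    y: enter (2,1) at t=0.5383
    x: enter (1,1) at t=0.6955
    y: enter (1,0) at t=1.5736 ← occupied
  → r_3 = 1.5736
beam 4: φ=135°, α=345°
  dir = (cos 345°, sin 345°) = (0.9659, -0.2588); from cell (2,2)
  next x-line at t=0.8489, next y-line at t=2.0091; Δt_x=1.0353, Δt_y=3.8637
    x: enter (3,2) at t=0.8489
    x: enter (4,2) at t=1.8842
    y: enter (4,1) at t=2.0091
    x: enter (5,1) at t=2.9195
    x: enter (6,1) at t=3.9548
    x: enter (7,1) at t=4.9900 ← occupied
  → r_4 = 4.9900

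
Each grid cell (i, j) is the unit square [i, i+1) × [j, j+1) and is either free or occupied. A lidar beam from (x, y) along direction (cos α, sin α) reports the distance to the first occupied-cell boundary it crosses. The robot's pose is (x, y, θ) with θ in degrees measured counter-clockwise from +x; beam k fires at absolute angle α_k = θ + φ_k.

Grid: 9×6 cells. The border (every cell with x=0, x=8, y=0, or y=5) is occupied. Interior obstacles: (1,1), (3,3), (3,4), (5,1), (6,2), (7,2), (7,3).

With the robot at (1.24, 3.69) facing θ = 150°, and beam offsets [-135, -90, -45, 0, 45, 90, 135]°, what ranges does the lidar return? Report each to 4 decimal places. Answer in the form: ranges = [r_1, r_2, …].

beam 1: φ=-135°, α=15°
  d=(0.9659,0.2588)  start (1,3)  tX=0.7868 tY=1.1977  stride 1/|dx|=1.0353 1/|dy|=3.8637
    cross x-line → (2,3), t=0.7868
    cross y-line → (2,4), t=1.1977
    cross x-line → (3,4), t=1.8221 (wall)
  → r_1 = 1.8221
beam 2: φ=-90°, α=60°
  d=(0.5000,0.8660)  start (1,3)  tX=1.5200 tY=0.3580  stride 1/|dx|=2.0000 1/|dy|=1.1547
    cross y-line → (1,4), t=0.3580
    cross y-line → (1,5), t=1.5127 (wall)
  → r_2 = 1.5127
beam 3: φ=-45°, α=105°
  d=(-0.2588,0.9659)  start (1,3)  tX=0.9273 tY=0.3209  stride 1/|dx|=3.8637 1/|dy|=1.0353
    cross y-line → (1,4), t=0.3209
    cross x-line → (0,4), t=0.9273 (wall)
  → r_3 = 0.9273
beam 4: φ=0°, α=150°
  d=(-0.8660,0.5000)  start (1,3)  tX=0.2771 tY=0.6200  stride 1/|dx|=1.1547 1/|dy|=2.0000
    cross x-line → (0,3), t=0.2771 (wall)
  → r_4 = 0.2771
beam 5: φ=45°, α=195°
  d=(-0.9659,-0.2588)  start (1,3)  tX=0.2485 tY=2.6660  stride 1/|dx|=1.0353 1/|dy|=3.8637
    cross x-line → (0,3), t=0.2485 (wall)
  → r_5 = 0.2485
beam 6: φ=90°, α=240°
  d=(-0.5000,-0.8660)  start (1,3)  tX=0.4800 tY=0.7967  stride 1/|dx|=2.0000 1/|dy|=1.1547
    cross x-line → (0,3), t=0.4800 (wall)
  → r_6 = 0.4800
beam 7: φ=135°, α=285°
  d=(0.2588,-0.9659)  start (1,3)  tX=2.9364 tY=0.7143  stride 1/|dx|=3.8637 1/|dy|=1.0353
    cross y-line → (1,2), t=0.7143
    cross y-line → (1,1), t=1.7496 (wall)
  → r_7 = 1.7496

ranges = [1.8221, 1.5127, 0.9273, 0.2771, 0.2485, 0.4800, 1.7496]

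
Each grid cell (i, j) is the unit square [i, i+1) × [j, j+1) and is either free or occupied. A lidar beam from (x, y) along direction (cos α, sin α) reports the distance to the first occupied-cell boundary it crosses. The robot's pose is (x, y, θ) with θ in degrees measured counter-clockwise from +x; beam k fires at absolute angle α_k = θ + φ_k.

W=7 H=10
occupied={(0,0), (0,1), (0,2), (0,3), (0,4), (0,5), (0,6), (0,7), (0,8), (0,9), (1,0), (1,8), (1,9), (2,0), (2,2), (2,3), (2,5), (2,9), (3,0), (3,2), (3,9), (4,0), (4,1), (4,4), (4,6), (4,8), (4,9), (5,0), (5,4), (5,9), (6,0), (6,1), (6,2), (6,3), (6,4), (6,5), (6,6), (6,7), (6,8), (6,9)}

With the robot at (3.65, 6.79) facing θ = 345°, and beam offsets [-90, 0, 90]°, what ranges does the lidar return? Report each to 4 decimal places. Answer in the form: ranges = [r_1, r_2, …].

ranges = [2.8884, 0.3623, 1.3523]

beam 1: φ=-90°, α=255°
  direction (-0.2588, -0.9659); cell (3,6); t to first gridline: x 2.5114, y 0.8179 (then +3.8637 / +1.0353)
    (3,5) via y @ 0.8179
    (3,4) via y @ 1.8531
    (2,4) via x @ 2.5114
    (2,3) via y @ 2.8884  # hit
  → r_1 = 2.8884
beam 2: φ=0°, α=345°
  direction (0.9659, -0.2588); cell (3,6); t to first gridline: x 0.3623, y 3.0523 (then +1.0353 / +3.8637)
    (4,6) via x @ 0.3623  # hit
  → r_2 = 0.3623
beam 3: φ=90°, α=75°
  direction (0.2588, 0.9659); cell (3,6); t to first gridline: x 1.3523, y 0.2174 (then +3.8637 / +1.0353)
    (3,7) via y @ 0.2174
    (3,8) via y @ 1.2527
    (4,8) via x @ 1.3523  # hit
  → r_3 = 1.3523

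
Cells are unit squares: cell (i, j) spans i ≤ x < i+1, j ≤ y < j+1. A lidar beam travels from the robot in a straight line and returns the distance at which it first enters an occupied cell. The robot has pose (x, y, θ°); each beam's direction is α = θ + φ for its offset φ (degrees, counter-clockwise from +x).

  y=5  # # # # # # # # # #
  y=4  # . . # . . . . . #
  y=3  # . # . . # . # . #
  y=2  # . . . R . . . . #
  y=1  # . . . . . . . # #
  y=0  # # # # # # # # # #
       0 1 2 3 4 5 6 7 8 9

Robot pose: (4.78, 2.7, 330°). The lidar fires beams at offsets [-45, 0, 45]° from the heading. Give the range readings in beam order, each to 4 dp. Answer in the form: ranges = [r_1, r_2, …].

ranges = [1.7600, 3.4000, 1.1591]

beam 1: φ=-45°, α=285°
  d=(0.2588,-0.9659)  start (4,2)  tX=0.8500 tY=0.7247  stride 1/|dx|=3.8637 1/|dy|=1.0353
    cross y-line → (4,1), t=0.7247
    cross x-line → (5,1), t=0.8500
    cross y-line → (5,0), t=1.7600 (wall)
  → r_1 = 1.7600
beam 2: φ=0°, α=330°
  d=(0.8660,-0.5000)  start (4,2)  tX=0.2540 tY=1.4000  stride 1/|dx|=1.1547 1/|dy|=2.0000
    cross x-line → (5,2), t=0.2540
    cross y-line → (5,1), t=1.4000
    cross x-line → (6,1), t=1.4087
    cross x-line → (7,1), t=2.5634
    cross y-line → (7,0), t=3.4000 (wall)
  → r_2 = 3.4000
beam 3: φ=45°, α=15°
  d=(0.9659,0.2588)  start (4,2)  tX=0.2278 tY=1.1591  stride 1/|dx|=1.0353 1/|dy|=3.8637
    cross x-line → (5,2), t=0.2278
    cross y-line → (5,3), t=1.1591 (wall)
  → r_3 = 1.1591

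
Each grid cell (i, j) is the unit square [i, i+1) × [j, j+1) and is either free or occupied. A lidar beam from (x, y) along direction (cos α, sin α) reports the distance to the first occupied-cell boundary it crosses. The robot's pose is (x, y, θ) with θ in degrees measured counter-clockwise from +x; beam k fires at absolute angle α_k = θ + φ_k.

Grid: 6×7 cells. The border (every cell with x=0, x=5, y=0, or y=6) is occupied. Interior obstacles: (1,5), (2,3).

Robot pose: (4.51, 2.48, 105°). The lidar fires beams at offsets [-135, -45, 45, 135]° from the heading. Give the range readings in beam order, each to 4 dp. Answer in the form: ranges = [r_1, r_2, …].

ranges = [0.5658, 0.9800, 1.7436, 1.7090]

beam 1: φ=-135°, α=330°
  dir = (cos 330°, sin 330°) = (0.8660, -0.5000); from cell (4,2)
  next x-line at t=0.5658, next y-line at t=0.9600; Δt_x=1.1547, Δt_y=2.0000
    x: enter (5,2) at t=0.5658 ← occupied
  → r_1 = 0.5658
beam 2: φ=-45°, α=60°
  dir = (cos 60°, sin 60°) = (0.5000, 0.8660); from cell (4,2)
  next x-line at t=0.9800, next y-line at t=0.6004; Δt_x=2.0000, Δt_y=1.1547
    y: enter (4,3) at t=0.6004
    x: enter (5,3) at t=0.9800 ← occupied
  → r_2 = 0.9800
beam 3: φ=45°, α=150°
  dir = (cos 150°, sin 150°) = (-0.8660, 0.5000); from cell (4,2)
  next x-line at t=0.5889, next y-line at t=1.0400; Δt_x=1.1547, Δt_y=2.0000
    x: enter (3,2) at t=0.5889
    y: enter (3,3) at t=1.0400
    x: enter (2,3) at t=1.7436 ← occupied
  → r_3 = 1.7436
beam 4: φ=135°, α=240°
  dir = (cos 240°, sin 240°) = (-0.5000, -0.8660); from cell (4,2)
  next x-line at t=1.0200, next y-line at t=0.5543; Δt_x=2.0000, Δt_y=1.1547
    y: enter (4,1) at t=0.5543
    x: enter (3,1) at t=1.0200
    y: enter (3,0) at t=1.7090 ← occupied
  → r_4 = 1.7090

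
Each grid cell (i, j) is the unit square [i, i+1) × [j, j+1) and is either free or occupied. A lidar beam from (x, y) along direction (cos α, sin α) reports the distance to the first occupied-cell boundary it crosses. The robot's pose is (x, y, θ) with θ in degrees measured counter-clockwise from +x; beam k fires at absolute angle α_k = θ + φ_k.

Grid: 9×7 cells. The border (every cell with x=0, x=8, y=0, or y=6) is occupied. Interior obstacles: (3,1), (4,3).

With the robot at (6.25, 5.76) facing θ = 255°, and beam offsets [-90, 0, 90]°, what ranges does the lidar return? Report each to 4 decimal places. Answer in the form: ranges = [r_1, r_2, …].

beam 1: φ=-90°, α=165°
  cosα=-0.9659 sinα=0.2588 | (6,5) | tMaxX 0.2588 tMaxY 0.9273 | tΔX 1.0353 tΔY 3.8637
    t=0.2588 [x] (5,5)
    t=0.9273 [y] (5,6) — stop
  → r_1 = 0.9273
beam 2: φ=0°, α=255°
  cosα=-0.2588 sinα=-0.9659 | (6,5) | tMaxX 0.9659 tMaxY 0.7868 | tΔX 3.8637 tΔY 1.0353
    t=0.7868 [y] (6,4)
    t=0.9659 [x] (5,4)
    t=1.8221 [y] (5,3)
    t=2.8574 [y] (5,2)
    t=3.8926 [y] (5,1)
    t=4.8296 [x] (4,1)
    t=4.9279 [y] (4,0) — stop
  → r_2 = 4.9279
beam 3: φ=90°, α=345°
  cosα=0.9659 sinα=-0.2588 | (6,5) | tMaxX 0.7765 tMaxY 2.9364 | tΔX 1.0353 tΔY 3.8637
    t=0.7765 [x] (7,5)
    t=1.8117 [x] (8,5) — stop
  → r_3 = 1.8117

ranges = [0.9273, 4.9279, 1.8117]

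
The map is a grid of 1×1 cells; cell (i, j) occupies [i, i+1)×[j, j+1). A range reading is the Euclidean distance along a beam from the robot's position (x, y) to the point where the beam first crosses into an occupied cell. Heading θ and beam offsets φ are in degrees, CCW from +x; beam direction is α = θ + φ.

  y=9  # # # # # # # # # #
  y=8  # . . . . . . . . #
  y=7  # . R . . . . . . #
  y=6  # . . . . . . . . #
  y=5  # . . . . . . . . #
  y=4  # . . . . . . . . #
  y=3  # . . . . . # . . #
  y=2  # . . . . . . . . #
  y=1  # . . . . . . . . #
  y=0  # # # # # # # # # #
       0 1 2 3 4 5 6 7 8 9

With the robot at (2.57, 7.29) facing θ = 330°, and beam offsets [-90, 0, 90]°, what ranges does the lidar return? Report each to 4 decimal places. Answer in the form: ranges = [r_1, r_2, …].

beam 1: φ=-90°, α=240°
  dir = (cos 240°, sin 240°) = (-0.5000, -0.8660); from cell (2,7)
  next x-line at t=1.1400, next y-line at t=0.3349; Δt_x=2.0000, Δt_y=1.1547
    y: enter (2,6) at t=0.3349
    x: enter (1,6) at t=1.1400
    y: enter (1,5) at t=1.4896
    y: enter (1,4) at t=2.6443
    x: enter (0,4) at t=3.1400 ← occupied
  → r_1 = 3.1400
beam 2: φ=0°, α=330°
  dir = (cos 330°, sin 330°) = (0.8660, -0.5000); from cell (2,7)
  next x-line at t=0.4965, next y-line at t=0.5800; Δt_x=1.1547, Δt_y=2.0000
    x: enter (3,7) at t=0.4965
    y: enter (3,6) at t=0.5800
    x: enter (4,6) at t=1.6512
    y: enter (4,5) at t=2.5800
    x: enter (5,5) at t=2.8059
    x: enter (6,5) at t=3.9606
    y: enter (6,4) at t=4.5800
    x: enter (7,4) at t=5.1153
    x: enter (8,4) at t=6.2700
    y: enter (8,3) at t=6.5800
    x: enter (9,3) at t=7.4247 ← occupied
  → r_2 = 7.4247
beam 3: φ=90°, α=60°
  dir = (cos 60°, sin 60°) = (0.5000, 0.8660); from cell (2,7)
  next x-line at t=0.8600, next y-line at t=0.8198; Δt_x=2.0000, Δt_y=1.1547
    y: enter (2,8) at t=0.8198
    x: enter (3,8) at t=0.8600
    y: enter (3,9) at t=1.9745 ← occupied
  → r_3 = 1.9745

ranges = [3.1400, 7.4247, 1.9745]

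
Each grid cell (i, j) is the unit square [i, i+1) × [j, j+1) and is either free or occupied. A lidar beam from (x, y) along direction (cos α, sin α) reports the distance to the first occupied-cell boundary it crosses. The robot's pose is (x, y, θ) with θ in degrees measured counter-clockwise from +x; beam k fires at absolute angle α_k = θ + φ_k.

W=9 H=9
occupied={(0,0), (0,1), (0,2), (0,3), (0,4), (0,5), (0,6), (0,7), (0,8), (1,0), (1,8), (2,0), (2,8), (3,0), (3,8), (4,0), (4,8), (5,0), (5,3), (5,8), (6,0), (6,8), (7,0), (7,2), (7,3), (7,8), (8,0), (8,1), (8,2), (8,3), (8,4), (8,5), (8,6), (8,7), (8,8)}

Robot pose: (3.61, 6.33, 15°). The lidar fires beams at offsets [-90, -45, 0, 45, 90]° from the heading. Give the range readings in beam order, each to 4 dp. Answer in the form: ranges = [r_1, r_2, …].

ranges = [5.5180, 4.6600, 4.5449, 1.9283, 1.7289]

beam 1: φ=-90°, α=285°
  cosα=0.2588 sinα=-0.9659 | (3,6) | tMaxX 1.5068 tMaxY 0.3416 | tΔX 3.8637 tΔY 1.0353
    t=0.3416 [y] (3,5)
    t=1.3769 [y] (3,4)
    t=1.5068 [x] (4,4)
    t=2.4122 [y] (4,3)
    t=3.4475 [y] (4,2)
    t=4.4827 [y] (4,1)
    t=5.3705 [x] (5,1)
    t=5.5180 [y] (5,0) — stop
  → r_1 = 5.5180
beam 2: φ=-45°, α=330°
  cosα=0.8660 sinα=-0.5000 | (3,6) | tMaxX 0.4503 tMaxY 0.6600 | tΔX 1.1547 tΔY 2.0000
    t=0.4503 [x] (4,6)
    t=0.6600 [y] (4,5)
    t=1.6050 [x] (5,5)
    t=2.6600 [y] (5,4)
    t=2.7597 [x] (6,4)
    t=3.9144 [x] (7,4)
    t=4.6600 [y] (7,3) — stop
  → r_2 = 4.6600
beam 3: φ=0°, α=15°
  cosα=0.9659 sinα=0.2588 | (3,6) | tMaxX 0.4038 tMaxY 2.5887 | tΔX 1.0353 tΔY 3.8637
    t=0.4038 [x] (4,6)
    t=1.4390 [x] (5,6)
    t=2.4743 [x] (6,6)
    t=2.5887 [y] (6,7)
    t=3.5096 [x] (7,7)
    t=4.5449 [x] (8,7) — stop
  → r_3 = 4.5449
beam 4: φ=45°, α=60°
  cosα=0.5000 sinα=0.8660 | (3,6) | tMaxX 0.7800 tMaxY 0.7736 | tΔX 2.0000 tΔY 1.1547
    t=0.7736 [y] (3,7)
    t=0.7800 [x] (4,7)
    t=1.9283 [y] (4,8) — stop
  → r_4 = 1.9283
beam 5: φ=90°, α=105°
  cosα=-0.2588 sinα=0.9659 | (3,6) | tMaxX 2.3569 tMaxY 0.6936 | tΔX 3.8637 tΔY 1.0353
    t=0.6936 [y] (3,7)
    t=1.7289 [y] (3,8) — stop
  → r_5 = 1.7289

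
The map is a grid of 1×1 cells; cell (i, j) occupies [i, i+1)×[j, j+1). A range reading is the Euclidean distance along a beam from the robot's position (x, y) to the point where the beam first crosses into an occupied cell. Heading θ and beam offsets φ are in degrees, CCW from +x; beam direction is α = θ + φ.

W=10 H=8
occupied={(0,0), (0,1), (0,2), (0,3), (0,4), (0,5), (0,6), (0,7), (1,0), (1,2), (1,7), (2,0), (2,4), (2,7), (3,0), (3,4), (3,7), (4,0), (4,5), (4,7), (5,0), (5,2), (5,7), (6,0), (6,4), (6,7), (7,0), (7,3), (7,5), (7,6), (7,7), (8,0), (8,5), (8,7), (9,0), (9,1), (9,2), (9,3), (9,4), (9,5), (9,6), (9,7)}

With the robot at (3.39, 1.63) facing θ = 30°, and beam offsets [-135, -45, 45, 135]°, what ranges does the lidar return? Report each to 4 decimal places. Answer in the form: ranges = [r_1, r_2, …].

beam 1: φ=-135°, α=255°
  dir = (cos 255°, sin 255°) = (-0.2588, -0.9659); from cell (3,1)
  next x-line at t=1.5068, next y-line at t=0.6522; Δt_x=3.8637, Δt_y=1.0353
    y: enter (3,0) at t=0.6522 ← occupied
  → r_1 = 0.6522
beam 2: φ=-45°, α=345°
  dir = (cos 345°, sin 345°) = (0.9659, -0.2588); from cell (3,1)
  next x-line at t=0.6315, next y-line at t=2.4341; Δt_x=1.0353, Δt_y=3.8637
    x: enter (4,1) at t=0.6315
    x: enter (5,1) at t=1.6668
    y: enter (5,0) at t=2.4341 ← occupied
  → r_2 = 2.4341
beam 3: φ=45°, α=75°
  dir = (cos 75°, sin 75°) = (0.2588, 0.9659); from cell (3,1)
  next x-line at t=2.3569, next y-line at t=0.3831; Δt_x=3.8637, Δt_y=1.0353
    y: enter (3,2) at t=0.3831
    y: enter (3,3) at t=1.4183
    x: enter (4,3) at t=2.3569
    y: enter (4,4) at t=2.4536
    y: enter (4,5) at t=3.4889 ← occupied
  → r_3 = 3.4889
beam 4: φ=135°, α=165°
  dir = (cos 165°, sin 165°) = (-0.9659, 0.2588); from cell (3,1)
  next x-line at t=0.4038, next y-line at t=1.4296; Δt_x=1.0353, Δt_y=3.8637
    x: enter (2,1) at t=0.4038
    y: enter (2,2) at t=1.4296
    x: enter (1,2) at t=1.4390 ← occupied
  → r_4 = 1.4390

ranges = [0.6522, 2.4341, 3.4889, 1.4390]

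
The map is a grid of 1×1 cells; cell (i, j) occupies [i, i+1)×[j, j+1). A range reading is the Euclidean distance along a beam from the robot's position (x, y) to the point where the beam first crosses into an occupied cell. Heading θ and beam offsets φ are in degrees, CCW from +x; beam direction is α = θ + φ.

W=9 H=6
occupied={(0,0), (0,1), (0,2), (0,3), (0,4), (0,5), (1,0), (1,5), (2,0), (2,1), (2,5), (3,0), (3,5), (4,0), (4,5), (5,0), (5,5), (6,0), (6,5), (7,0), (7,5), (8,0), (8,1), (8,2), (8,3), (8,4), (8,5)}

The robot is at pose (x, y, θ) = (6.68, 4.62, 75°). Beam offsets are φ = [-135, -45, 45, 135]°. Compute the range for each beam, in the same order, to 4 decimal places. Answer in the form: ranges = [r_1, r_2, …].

ranges = [2.6400, 0.7600, 0.4388, 5.2400]

beam 1: φ=-135°, α=300°
  dir = (cos 300°, sin 300°) = (0.5000, -0.8660); from cell (6,4)
  next x-line at t=0.6400, next y-line at t=0.7159; Δt_x=2.0000, Δt_y=1.1547
    x: enter (7,4) at t=0.6400
    y: enter (7,3) at t=0.7159
    y: enter (7,2) at t=1.8706
    x: enter (8,2) at t=2.6400 ← occupied
  → r_1 = 2.6400
beam 2: φ=-45°, α=30°
  dir = (cos 30°, sin 30°) = (0.8660, 0.5000); from cell (6,4)
  next x-line at t=0.3695, next y-line at t=0.7600; Δt_x=1.1547, Δt_y=2.0000
    x: enter (7,4) at t=0.3695
    y: enter (7,5) at t=0.7600 ← occupied
  → r_2 = 0.7600
beam 3: φ=45°, α=120°
  dir = (cos 120°, sin 120°) = (-0.5000, 0.8660); from cell (6,4)
  next x-line at t=1.3600, next y-line at t=0.4388; Δt_x=2.0000, Δt_y=1.1547
    y: enter (6,5) at t=0.4388 ← occupied
  → r_3 = 0.4388
beam 4: φ=135°, α=210°
  dir = (cos 210°, sin 210°) = (-0.8660, -0.5000); from cell (6,4)
  next x-line at t=0.7852, next y-line at t=1.2400; Δt_x=1.1547, Δt_y=2.0000
    x: enter (5,4) at t=0.7852
    y: enter (5,3) at t=1.2400
    x: enter (4,3) at t=1.9399
    x: enter (3,3) at t=3.0946
    y: enter (3,2) at t=3.2400
    x: enter (2,2) at t=4.2493
    y: enter (2,1) at t=5.2400 ← occupied
  → r_4 = 5.2400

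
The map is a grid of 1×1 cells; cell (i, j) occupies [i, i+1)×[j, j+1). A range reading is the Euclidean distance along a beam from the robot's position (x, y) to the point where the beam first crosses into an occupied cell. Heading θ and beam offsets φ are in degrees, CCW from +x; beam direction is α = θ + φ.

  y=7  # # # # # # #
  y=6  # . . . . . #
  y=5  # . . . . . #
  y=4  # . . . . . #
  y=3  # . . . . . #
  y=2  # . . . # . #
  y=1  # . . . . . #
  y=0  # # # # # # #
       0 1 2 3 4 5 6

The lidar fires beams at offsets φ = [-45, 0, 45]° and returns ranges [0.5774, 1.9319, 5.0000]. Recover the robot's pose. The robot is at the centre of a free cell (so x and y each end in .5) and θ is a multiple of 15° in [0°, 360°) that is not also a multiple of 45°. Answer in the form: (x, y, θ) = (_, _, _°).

Enumerate (i+0.5, j+0.5, θ) over the 29 free cells and 16 admissible headings. For each, cast all 3 beams and compare to the given ranges.
  (5.5, 6.5, 300°): beam 1 = 3.6235 ≠ 0.5774 ✗
  (1.5, 4.5, 240°): beam 1 = 0.5176 ≠ 0.5774 ✗
  (2.5, 5.5, 240°): beam 1 = 1.5529 ≠ 0.5774 ✗
  …
  (1.5, 6.5, 255°): r_1=0.5774, r_2=1.9319, r_3=5.0000 — all match ✓
Only this pose fits every beam.

(x, y, θ) = (1.5, 6.5, 255°)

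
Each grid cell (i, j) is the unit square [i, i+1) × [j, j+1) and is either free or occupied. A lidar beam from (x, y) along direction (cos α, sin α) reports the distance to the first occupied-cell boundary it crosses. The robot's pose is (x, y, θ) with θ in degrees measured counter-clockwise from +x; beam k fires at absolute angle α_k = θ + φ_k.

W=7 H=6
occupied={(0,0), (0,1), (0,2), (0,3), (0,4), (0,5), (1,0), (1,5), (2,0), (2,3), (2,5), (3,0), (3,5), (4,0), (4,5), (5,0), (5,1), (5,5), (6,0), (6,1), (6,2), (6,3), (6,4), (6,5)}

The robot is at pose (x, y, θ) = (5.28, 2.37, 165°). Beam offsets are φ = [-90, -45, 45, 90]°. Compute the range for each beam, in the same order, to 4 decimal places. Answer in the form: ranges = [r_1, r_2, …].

beam 1: φ=-90°, α=75°
  dir = (cos 75°, sin 75°) = (0.2588, 0.9659); from cell (5,2)
  next x-line at t=2.7819, next y-line at t=0.6522; Δt_x=3.8637, Δt_y=1.0353
    y: enter (5,3) at t=0.6522
    y: enter (5,4) at t=1.6875
    y: enter (5,5) at t=2.7228 ← occupied
  → r_1 = 2.7228
beam 2: φ=-45°, α=120°
  dir = (cos 120°, sin 120°) = (-0.5000, 0.8660); from cell (5,2)
  next x-line at t=0.5600, next y-line at t=0.7275; Δt_x=2.0000, Δt_y=1.1547
    x: enter (4,2) at t=0.5600
    y: enter (4,3) at t=0.7275
    y: enter (4,4) at t=1.8822
    x: enter (3,4) at t=2.5600
    y: enter (3,5) at t=3.0369 ← occupied
  → r_2 = 3.0369
beam 3: φ=45°, α=210°
  dir = (cos 210°, sin 210°) = (-0.8660, -0.5000); from cell (5,2)
  next x-line at t=0.3233, next y-line at t=0.7400; Δt_x=1.1547, Δt_y=2.0000
    x: enter (4,2) at t=0.3233
    y: enter (4,1) at t=0.7400
    x: enter (3,1) at t=1.4780
    x: enter (2,1) at t=2.6327
    y: enter (2,0) at t=2.7400 ← occupied
  → r_3 = 2.7400
beam 4: φ=90°, α=255°
  dir = (cos 255°, sin 255°) = (-0.2588, -0.9659); from cell (5,2)
  next x-line at t=1.0818, next y-line at t=0.3831; Δt_x=3.8637, Δt_y=1.0353
    y: enter (5,1) at t=0.3831 ← occupied
  → r_4 = 0.3831

ranges = [2.7228, 3.0369, 2.7400, 0.3831]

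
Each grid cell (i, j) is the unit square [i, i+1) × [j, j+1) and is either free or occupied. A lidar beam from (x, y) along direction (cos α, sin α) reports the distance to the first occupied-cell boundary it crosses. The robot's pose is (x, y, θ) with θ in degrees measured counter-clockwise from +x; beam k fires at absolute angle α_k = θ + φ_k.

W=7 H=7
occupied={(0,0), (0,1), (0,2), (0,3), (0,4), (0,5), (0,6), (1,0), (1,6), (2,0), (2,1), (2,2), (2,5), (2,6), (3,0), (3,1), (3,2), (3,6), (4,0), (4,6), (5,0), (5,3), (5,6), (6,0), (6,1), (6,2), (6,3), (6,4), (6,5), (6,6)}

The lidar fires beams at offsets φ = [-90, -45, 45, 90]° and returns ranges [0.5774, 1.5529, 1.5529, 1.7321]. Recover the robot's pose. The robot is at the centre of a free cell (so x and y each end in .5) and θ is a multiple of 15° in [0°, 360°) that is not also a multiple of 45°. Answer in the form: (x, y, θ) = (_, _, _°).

The pose lattice has 19·16 = 304 candidates. Test each by forward raycasting.
  (4.5, 3.5, 240°): beam 1 = 4.0415 ≠ 0.5774 ✗
  (3.5, 4.5, 30°): beam 1 = 4.0415 ≠ 0.5774 ✗
  (1.5, 2.5, 120°): beam 2 = 2.5882 ≠ 1.5529 ✗
  (1.5, 2.5, 210°): beam 1 = 1.0000 ≠ 0.5774 ✗
  (5.5, 4.5, 210°): beam 1 = 1.7321 ≠ 0.5774 ✗
  …
  (2.5, 4.5, 210°): r_1=0.5774, r_2=1.5529, r_3=1.5529, r_4=1.7321 — all match ✓
Only this pose fits every beam.

(x, y, θ) = (2.5, 4.5, 210°)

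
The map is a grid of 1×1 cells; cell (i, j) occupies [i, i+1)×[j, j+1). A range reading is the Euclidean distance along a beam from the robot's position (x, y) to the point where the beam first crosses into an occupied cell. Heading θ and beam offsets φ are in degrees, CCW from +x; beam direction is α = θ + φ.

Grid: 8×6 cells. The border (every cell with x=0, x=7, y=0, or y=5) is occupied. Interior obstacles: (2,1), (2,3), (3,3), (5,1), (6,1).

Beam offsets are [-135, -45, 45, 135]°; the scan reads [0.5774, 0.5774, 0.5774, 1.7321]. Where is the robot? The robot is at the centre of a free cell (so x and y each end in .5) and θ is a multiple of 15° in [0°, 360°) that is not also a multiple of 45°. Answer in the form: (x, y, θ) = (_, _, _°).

(x, y, θ) = (1.5, 1.5, 285°)

The pose lattice has 19·16 = 304 candidates. Test each by forward raycasting.
  (4.5, 1.5, 240°): beam 1 = 1.9319 ≠ 0.5774 ✗
  (6.5, 2.5, 210°): beam 1 = 1.9319 ≠ 0.5774 ✗
  (1.5, 2.5, 195°): beam 1 = 1.0000 ≠ 0.5774 ✗
  (2.5, 4.5, 345°): beam 1 = 1.7321 ≠ 0.5774 ✗
  (4.5, 3.5, 345°): beam 2 = 1.7321 ≠ 0.5774 ✗
  …
  (1.5, 1.5, 285°): r_1=0.5774, r_2=0.5774, r_3=0.5774, r_4=1.7321 — all match ✓
Unique over the lattice → pose = (1.5, 1.5, 285°).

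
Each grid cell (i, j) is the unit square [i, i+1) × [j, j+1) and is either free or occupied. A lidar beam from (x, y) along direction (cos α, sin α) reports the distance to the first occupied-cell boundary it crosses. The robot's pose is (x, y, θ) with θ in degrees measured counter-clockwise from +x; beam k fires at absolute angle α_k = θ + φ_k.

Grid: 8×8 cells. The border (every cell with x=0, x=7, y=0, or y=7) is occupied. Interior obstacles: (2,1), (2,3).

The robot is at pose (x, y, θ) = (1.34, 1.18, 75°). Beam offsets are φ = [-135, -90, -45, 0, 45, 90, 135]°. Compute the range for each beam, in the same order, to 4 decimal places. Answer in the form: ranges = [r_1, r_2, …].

beam 1: φ=-135°, α=300°
  cosα=0.5000 sinα=-0.8660 | (1,1) | tMaxX 1.3200 tMaxY 0.2078 | tΔX 2.0000 tΔY 1.1547
    t=0.2078 [y] (1,0) — stop
  → r_1 = 0.2078
beam 2: φ=-90°, α=345°
  cosα=0.9659 sinα=-0.2588 | (1,1) | tMaxX 0.6833 tMaxY 0.6955 | tΔX 1.0353 tΔY 3.8637
    t=0.6833 [x] (2,1) — stop
  → r_2 = 0.6833
beam 3: φ=-45°, α=30°
  cosα=0.8660 sinα=0.5000 | (1,1) | tMaxX 0.7621 tMaxY 1.6400 | tΔX 1.1547 tΔY 2.0000
    t=0.7621 [x] (2,1) — stop
  → r_3 = 0.7621
beam 4: φ=0°, α=75°
  cosα=0.2588 sinα=0.9659 | (1,1) | tMaxX 2.5500 tMaxY 0.8489 | tΔX 3.8637 tΔY 1.0353
    t=0.8489 [y] (1,2)
    t=1.8842 [y] (1,3)
    t=2.5500 [x] (2,3) — stop
  → r_4 = 2.5500
beam 5: φ=45°, α=120°
  cosα=-0.5000 sinα=0.8660 | (1,1) | tMaxX 0.6800 tMaxY 0.9469 | tΔX 2.0000 tΔY 1.1547
    t=0.6800 [x] (0,1) — stop
  → r_5 = 0.6800
beam 6: φ=90°, α=165°
  cosα=-0.9659 sinα=0.2588 | (1,1) | tMaxX 0.3520 tMaxY 3.1682 | tΔX 1.0353 tΔY 3.8637
    t=0.3520 [x] (0,1) — stop
  → r_6 = 0.3520
beam 7: φ=135°, α=210°
  cosα=-0.8660 sinα=-0.5000 | (1,1) | tMaxX 0.3926 tMaxY 0.3600 | tΔX 1.1547 tΔY 2.0000
    t=0.3600 [y] (1,0) — stop
  → r_7 = 0.3600

ranges = [0.2078, 0.6833, 0.7621, 2.5500, 0.6800, 0.3520, 0.3600]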